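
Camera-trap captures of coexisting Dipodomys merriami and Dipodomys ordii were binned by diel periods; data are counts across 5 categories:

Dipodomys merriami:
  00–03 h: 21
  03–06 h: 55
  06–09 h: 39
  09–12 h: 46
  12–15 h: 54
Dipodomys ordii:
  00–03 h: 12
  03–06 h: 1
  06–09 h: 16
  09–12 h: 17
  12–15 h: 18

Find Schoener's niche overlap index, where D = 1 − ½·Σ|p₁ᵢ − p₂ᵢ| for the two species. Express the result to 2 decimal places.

Proportions for Dipodomys merriami (n=215): 21/215=0.0977, 55/215=0.2558, 39/215=0.1814, 46/215=0.2140, 54/215=0.2512
Proportions for Dipodomys ordii (n=64): 12/64=0.1875, 1/64=0.0156, 16/64=0.2500, 17/64=0.2656, 18/64=0.2813
Σ|p₁ᵢ − p₂ᵢ| = 0.0898 + 0.2402 + 0.0686 + 0.0516 + 0.0301 = 0.4803
D = 1 − ½ × 0.4803 = 1 − 0.24015 = 0.75985

0.76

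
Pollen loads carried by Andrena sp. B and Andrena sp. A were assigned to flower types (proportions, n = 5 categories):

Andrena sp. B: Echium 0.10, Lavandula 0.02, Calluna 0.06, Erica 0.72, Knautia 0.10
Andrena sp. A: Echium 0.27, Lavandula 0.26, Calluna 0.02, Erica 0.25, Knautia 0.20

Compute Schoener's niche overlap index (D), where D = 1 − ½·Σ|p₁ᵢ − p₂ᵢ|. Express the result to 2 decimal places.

0.49

Σ|p₁ᵢ − p₂ᵢ| = 0.17 + 0.24 + 0.04 + 0.47 + 0.10 = 1.02
D = 1 − ½ × 1.02 = 1 − 0.510 = 0.4900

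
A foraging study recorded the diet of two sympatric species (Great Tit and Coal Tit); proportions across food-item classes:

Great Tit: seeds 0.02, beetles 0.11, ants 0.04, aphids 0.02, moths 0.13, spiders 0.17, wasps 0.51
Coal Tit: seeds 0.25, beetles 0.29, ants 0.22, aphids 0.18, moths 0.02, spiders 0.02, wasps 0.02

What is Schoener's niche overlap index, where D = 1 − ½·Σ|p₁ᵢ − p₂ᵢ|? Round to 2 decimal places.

0.25

Σ|p₁ᵢ − p₂ᵢ| = 0.23 + 0.18 + 0.18 + 0.16 + 0.11 + 0.15 + 0.49 = 1.50
D = 1 − ½ × 1.50 = 1 − 0.750 = 0.2500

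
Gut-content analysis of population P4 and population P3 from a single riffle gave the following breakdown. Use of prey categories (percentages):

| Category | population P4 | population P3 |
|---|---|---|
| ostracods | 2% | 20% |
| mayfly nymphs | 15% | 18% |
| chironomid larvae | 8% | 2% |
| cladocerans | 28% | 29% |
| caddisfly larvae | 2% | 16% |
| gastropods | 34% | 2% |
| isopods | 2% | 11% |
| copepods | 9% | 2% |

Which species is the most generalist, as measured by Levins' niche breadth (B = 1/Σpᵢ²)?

population P3

Convert percentages to proportions (divide by 100).
Σp_P4ᵢ² = 0.02² + 0.15² + 0.08² + 0.28² + 0.02² + 0.34² + 0.02² + 0.09² = 0.0004 + 0.0225 + 0.0064 + 0.0784 + 0.0004 + 0.1156 + 0.0004 + 0.0081 = 0.2322
B_P4 = 1 / 0.2322 = 4.3066
Σp_P3ᵢ² = 0.20² + 0.18² + 0.02² + 0.29² + 0.16² + 0.02² + 0.11² + 0.02² = 0.0400 + 0.0324 + 0.0004 + 0.0841 + 0.0256 + 0.0004 + 0.0121 + 0.0004 = 0.1954
B_P3 = 1 / 0.1954 = 5.1177
Highest B → broadest niche (most generalist): population P3 (B = 5.12).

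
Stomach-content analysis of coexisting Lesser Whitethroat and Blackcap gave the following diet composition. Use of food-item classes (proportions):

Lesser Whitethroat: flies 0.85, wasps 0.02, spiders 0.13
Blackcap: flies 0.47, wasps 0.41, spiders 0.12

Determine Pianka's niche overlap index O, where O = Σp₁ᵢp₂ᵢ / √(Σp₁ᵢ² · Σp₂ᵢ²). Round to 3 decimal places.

0.775

Σ p₁ᵢp₂ᵢ = 0.3995 + 0.0082 + 0.0156 = 0.4233
Σp_1ᵢ² = 0.85² + 0.02² + 0.13² = 0.7225 + 0.0004 + 0.0169 = 0.7398
Σp_2ᵢ² = 0.47² + 0.41² + 0.12² = 0.2209 + 0.1681 + 0.0144 = 0.4034
O = 0.4233 / √(0.7398 × 0.4034) = 0.4233 / 0.546292 = 0.77486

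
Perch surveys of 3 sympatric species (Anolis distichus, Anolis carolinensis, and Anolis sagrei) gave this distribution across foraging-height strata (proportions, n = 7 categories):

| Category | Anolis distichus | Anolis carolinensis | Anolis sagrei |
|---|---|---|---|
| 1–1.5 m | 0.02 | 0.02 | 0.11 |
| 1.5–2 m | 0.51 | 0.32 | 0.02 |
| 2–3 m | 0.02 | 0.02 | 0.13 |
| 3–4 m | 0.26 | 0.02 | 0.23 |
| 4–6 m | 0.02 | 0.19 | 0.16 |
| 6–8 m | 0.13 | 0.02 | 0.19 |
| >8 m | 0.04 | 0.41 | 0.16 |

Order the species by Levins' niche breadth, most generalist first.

Σp_distᵢ² = 0.02² + 0.51² + 0.02² + 0.26² + 0.02² + 0.13² + 0.04² = 0.0004 + 0.2601 + 0.0004 + 0.0676 + 0.0004 + 0.0169 + 0.0016 = 0.3474
B_dist = 1 / 0.3474 = 2.8785
Σp_caroᵢ² = 0.02² + 0.32² + 0.02² + 0.02² + 0.19² + 0.02² + 0.41² = 0.0004 + 0.1024 + 0.0004 + 0.0004 + 0.0361 + 0.0004 + 0.1681 = 0.3082
B_caro = 1 / 0.3082 = 3.2446
Σp_sagrᵢ² = 0.11² + 0.02² + 0.13² + 0.23² + 0.16² + 0.19² + 0.16² = 0.0121 + 0.0004 + 0.0169 + 0.0529 + 0.0256 + 0.0361 + 0.0256 = 0.1696
B_sagr = 1 / 0.1696 = 5.8962
Ranking by B (broadest → narrowest): Anolis sagrei (5.90) > Anolis carolinensis (3.24) > Anolis distichus (2.88)

Anolis sagrei > Anolis carolinensis > Anolis distichus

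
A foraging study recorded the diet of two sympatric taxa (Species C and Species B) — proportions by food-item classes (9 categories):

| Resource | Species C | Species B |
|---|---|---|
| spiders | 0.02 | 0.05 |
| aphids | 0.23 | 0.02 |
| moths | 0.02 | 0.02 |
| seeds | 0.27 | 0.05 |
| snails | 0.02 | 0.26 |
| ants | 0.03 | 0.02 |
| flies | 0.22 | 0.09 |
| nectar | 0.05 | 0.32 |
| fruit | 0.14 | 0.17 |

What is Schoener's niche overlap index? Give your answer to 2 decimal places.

0.43

Σ|p₁ᵢ − p₂ᵢ| = 0.03 + 0.21 + 0.00 + 0.22 + 0.24 + 0.01 + 0.13 + 0.27 + 0.03 = 1.14
D = 1 − ½ × 1.14 = 1 − 0.570 = 0.4300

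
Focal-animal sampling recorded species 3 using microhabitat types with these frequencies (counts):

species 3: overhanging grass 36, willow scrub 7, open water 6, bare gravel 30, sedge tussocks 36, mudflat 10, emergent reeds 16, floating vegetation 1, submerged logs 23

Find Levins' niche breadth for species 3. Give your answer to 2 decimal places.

6.10

Proportions for species 3 (n=165): 36/165=0.2182, 7/165=0.0424, 6/165=0.0364, 30/165=0.1818, 36/165=0.2182, 10/165=0.0606, 16/165=0.0970, 1/165=0.0061, 23/165=0.1394
Σpᵢ² = 0.2182² + 0.0424² + 0.0364² + 0.1818² + 0.2182² + 0.0606² + 0.0970² + 0.0061² + 0.1394² = 0.047611 + 0.001798 + 0.001325 + 0.033051 + 0.047611 + 0.003672 + 0.009409 + 0.000037 + 0.019432 = 0.163946
B = 1 / 0.163946 = 6.0996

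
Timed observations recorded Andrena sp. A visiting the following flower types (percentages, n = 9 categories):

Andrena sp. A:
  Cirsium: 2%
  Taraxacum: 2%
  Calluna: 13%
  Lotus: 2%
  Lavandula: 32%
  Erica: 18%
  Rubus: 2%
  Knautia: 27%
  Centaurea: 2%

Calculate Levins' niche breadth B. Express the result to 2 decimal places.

4.41

Convert percentages to proportions (divide by 100).
Σpᵢ² = 0.02² + 0.02² + 0.13² + 0.02² + 0.32² + 0.18² + 0.02² + 0.27² + 0.02² = 0.0004 + 0.0004 + 0.0169 + 0.0004 + 0.1024 + 0.0324 + 0.0004 + 0.0729 + 0.0004 = 0.2266
B = 1 / 0.2266 = 4.4131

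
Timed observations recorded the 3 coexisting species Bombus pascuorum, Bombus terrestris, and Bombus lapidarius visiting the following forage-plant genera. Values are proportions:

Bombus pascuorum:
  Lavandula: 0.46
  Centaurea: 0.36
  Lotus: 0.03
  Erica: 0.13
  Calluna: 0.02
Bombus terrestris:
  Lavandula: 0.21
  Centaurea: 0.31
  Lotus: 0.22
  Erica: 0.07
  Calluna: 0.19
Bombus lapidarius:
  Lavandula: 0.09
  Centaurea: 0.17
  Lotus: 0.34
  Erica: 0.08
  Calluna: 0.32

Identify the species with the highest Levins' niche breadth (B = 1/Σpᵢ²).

Σp_pascᵢ² = 0.46² + 0.36² + 0.03² + 0.13² + 0.02² = 0.2116 + 0.1296 + 0.0009 + 0.0169 + 0.0004 = 0.3594
B_pasc = 1 / 0.3594 = 2.7824
Σp_terrᵢ² = 0.21² + 0.31² + 0.22² + 0.07² + 0.19² = 0.0441 + 0.0961 + 0.0484 + 0.0049 + 0.0361 = 0.2296
B_terr = 1 / 0.2296 = 4.3554
Σp_lapiᵢ² = 0.09² + 0.17² + 0.34² + 0.08² + 0.32² = 0.0081 + 0.0289 + 0.1156 + 0.0064 + 0.1024 = 0.2614
B_lapi = 1 / 0.2614 = 3.8256
Highest B → broadest niche (most generalist): Bombus terrestris (B = 4.36).

Bombus terrestris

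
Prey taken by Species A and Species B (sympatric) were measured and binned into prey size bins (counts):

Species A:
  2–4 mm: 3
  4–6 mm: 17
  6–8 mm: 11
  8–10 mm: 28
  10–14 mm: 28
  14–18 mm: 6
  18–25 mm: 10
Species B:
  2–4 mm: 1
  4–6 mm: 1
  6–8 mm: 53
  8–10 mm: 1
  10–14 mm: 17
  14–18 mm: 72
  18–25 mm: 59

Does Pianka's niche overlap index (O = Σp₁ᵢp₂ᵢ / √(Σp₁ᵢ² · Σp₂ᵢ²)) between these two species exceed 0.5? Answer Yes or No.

Proportions for Species A (n=103): 3/103=0.0291, 17/103=0.1650, 11/103=0.1068, 28/103=0.2718, 28/103=0.2718, 6/103=0.0583, 10/103=0.0971
Proportions for Species B (n=204): 1/204=0.0049, 1/204=0.0049, 53/204=0.2598, 1/204=0.0049, 17/204=0.0833, 72/204=0.3529, 59/204=0.2892
Σ p₁ᵢp₂ᵢ = 0.000143 + 0.000809 + 0.027747 + 0.001332 + 0.022641 + 0.020574 + 0.028081 = 0.101327
Σp_1ᵢ² = 0.0291² + 0.1650² + 0.1068² + 0.2718² + 0.2718² + 0.0583² + 0.0971² = 0.000847 + 0.027225 + 0.011406 + 0.073875 + 0.073875 + 0.003399 + 0.009428 = 0.200055
Σp_2ᵢ² = 0.0049² + 0.0049² + 0.2598² + 0.0049² + 0.0833² + 0.3529² + 0.2892² = 0.000024 + 0.000024 + 0.067496 + 0.000024 + 0.006939 + 0.124538 + 0.083637 = 0.282682
O = 0.101327 / √(0.200055 × 0.282682) = 0.101327 / 0.2378065 = 0.4261
O = 0.4261 < 0.5 → No.

No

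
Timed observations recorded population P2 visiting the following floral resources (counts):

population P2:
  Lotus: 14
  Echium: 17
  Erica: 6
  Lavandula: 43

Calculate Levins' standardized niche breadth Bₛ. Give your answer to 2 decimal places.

0.57

Proportions for population P2 (n=80): 14/80=0.1750, 17/80=0.2125, 6/80=0.0750, 43/80=0.5375
Σpᵢ² = 0.1750² + 0.2125² + 0.0750² + 0.5375² = 0.030625 + 0.045156 + 0.005625 + 0.288906 = 0.370312
B = 1 / 0.370312 = 2.7004
Bₛ = (B − 1)/(n − 1) = (2.7004 − 1)/(4 − 1) = 1.7004/3 = 0.5668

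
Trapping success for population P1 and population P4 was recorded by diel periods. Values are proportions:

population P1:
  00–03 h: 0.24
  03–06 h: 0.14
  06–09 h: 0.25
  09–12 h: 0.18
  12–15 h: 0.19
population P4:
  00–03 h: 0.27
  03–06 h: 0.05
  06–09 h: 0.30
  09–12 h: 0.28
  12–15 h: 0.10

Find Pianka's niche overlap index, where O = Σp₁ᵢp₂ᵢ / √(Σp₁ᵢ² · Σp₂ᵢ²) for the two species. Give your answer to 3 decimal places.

Σ p₁ᵢp₂ᵢ = 0.0648 + 0.0070 + 0.0750 + 0.0504 + 0.0190 = 0.2162
Σp_1ᵢ² = 0.24² + 0.14² + 0.25² + 0.18² + 0.19² = 0.0576 + 0.0196 + 0.0625 + 0.0324 + 0.0361 = 0.2082
Σp_2ᵢ² = 0.27² + 0.05² + 0.30² + 0.28² + 0.10² = 0.0729 + 0.0025 + 0.0900 + 0.0784 + 0.0100 = 0.2538
O = 0.2162 / √(0.2082 × 0.2538) = 0.2162 / 0.229872 = 0.94052

0.941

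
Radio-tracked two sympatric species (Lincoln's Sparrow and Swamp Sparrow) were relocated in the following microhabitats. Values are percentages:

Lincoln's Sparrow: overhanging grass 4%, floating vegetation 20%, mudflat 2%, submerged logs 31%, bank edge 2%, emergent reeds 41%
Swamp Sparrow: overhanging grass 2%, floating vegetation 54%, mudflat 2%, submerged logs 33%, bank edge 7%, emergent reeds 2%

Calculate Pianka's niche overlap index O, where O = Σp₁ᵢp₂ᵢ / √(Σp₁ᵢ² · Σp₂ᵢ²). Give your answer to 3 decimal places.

0.626

Convert percentages to proportions (divide by 100).
Σ p₁ᵢp₂ᵢ = 0.0008 + 0.1080 + 0.0004 + 0.1023 + 0.0014 + 0.0082 = 0.2211
Σp_1ᵢ² = 0.04² + 0.20² + 0.02² + 0.31² + 0.02² + 0.41² = 0.0016 + 0.0400 + 0.0004 + 0.0961 + 0.0004 + 0.1681 = 0.3066
Σp_2ᵢ² = 0.02² + 0.54² + 0.02² + 0.33² + 0.07² + 0.02² = 0.0004 + 0.2916 + 0.0004 + 0.1089 + 0.0049 + 0.0004 = 0.4066
O = 0.2211 / √(0.3066 × 0.4066) = 0.2211 / 0.353077 = 0.62621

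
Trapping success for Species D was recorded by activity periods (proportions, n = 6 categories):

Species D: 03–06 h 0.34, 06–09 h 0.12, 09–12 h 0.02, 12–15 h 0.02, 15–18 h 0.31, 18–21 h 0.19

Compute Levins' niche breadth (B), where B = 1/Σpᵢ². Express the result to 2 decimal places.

Σpᵢ² = 0.34² + 0.12² + 0.02² + 0.02² + 0.31² + 0.19² = 0.1156 + 0.0144 + 0.0004 + 0.0004 + 0.0961 + 0.0361 = 0.2630
B = 1 / 0.2630 = 3.8023

3.80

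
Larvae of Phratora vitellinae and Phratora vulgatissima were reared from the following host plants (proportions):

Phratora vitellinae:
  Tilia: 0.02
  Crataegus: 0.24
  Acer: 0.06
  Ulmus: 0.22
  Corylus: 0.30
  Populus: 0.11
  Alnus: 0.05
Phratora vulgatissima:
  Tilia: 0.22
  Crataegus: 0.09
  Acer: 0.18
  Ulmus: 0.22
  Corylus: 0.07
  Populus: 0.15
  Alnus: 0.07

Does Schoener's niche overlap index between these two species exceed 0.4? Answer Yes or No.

Σ|p₁ᵢ − p₂ᵢ| = 0.20 + 0.15 + 0.12 + 0.00 + 0.23 + 0.04 + 0.02 = 0.76
D = 1 − ½ × 0.76 = 1 − 0.380 = 0.6200
D = 0.6200 > 0.4 → Yes.

Yes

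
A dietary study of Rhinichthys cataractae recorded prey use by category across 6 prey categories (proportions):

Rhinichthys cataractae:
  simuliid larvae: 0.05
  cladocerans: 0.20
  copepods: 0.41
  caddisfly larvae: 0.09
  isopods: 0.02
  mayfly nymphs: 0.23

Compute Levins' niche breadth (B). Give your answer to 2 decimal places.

Σpᵢ² = 0.05² + 0.20² + 0.41² + 0.09² + 0.02² + 0.23² = 0.0025 + 0.0400 + 0.1681 + 0.0081 + 0.0004 + 0.0529 = 0.2720
B = 1 / 0.2720 = 3.6765

3.68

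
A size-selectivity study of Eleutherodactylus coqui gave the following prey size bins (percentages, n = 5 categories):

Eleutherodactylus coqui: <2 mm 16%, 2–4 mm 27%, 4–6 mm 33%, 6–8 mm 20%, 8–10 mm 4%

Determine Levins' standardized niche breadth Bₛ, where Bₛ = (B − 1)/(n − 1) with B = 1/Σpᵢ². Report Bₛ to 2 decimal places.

0.75

Convert percentages to proportions (divide by 100).
Σpᵢ² = 0.16² + 0.27² + 0.33² + 0.20² + 0.04² = 0.0256 + 0.0729 + 0.1089 + 0.0400 + 0.0016 = 0.2490
B = 1 / 0.2490 = 4.0161
Bₛ = (B − 1)/(n − 1) = (4.0161 − 1)/(5 − 1) = 3.0161/4 = 0.7540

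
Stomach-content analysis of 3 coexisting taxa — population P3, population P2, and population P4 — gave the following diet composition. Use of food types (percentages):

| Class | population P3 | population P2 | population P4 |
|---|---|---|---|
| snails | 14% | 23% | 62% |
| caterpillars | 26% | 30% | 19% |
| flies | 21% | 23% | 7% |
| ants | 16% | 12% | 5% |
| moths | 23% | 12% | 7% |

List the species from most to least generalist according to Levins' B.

Convert percentages to proportions (divide by 100).
Σp_P3ᵢ² = 0.14² + 0.26² + 0.21² + 0.16² + 0.23² = 0.0196 + 0.0676 + 0.0441 + 0.0256 + 0.0529 = 0.2098
B_P3 = 1 / 0.2098 = 4.7664
Σp_P2ᵢ² = 0.23² + 0.30² + 0.23² + 0.12² + 0.12² = 0.0529 + 0.0900 + 0.0529 + 0.0144 + 0.0144 = 0.2246
B_P2 = 1 / 0.2246 = 4.4524
Σp_P4ᵢ² = 0.62² + 0.19² + 0.07² + 0.05² + 0.07² = 0.3844 + 0.0361 + 0.0049 + 0.0025 + 0.0049 = 0.4328
B_P4 = 1 / 0.4328 = 2.3105
Ranking by B (broadest → narrowest): population P3 (4.77) > population P2 (4.45) > population P4 (2.31)

population P3 > population P2 > population P4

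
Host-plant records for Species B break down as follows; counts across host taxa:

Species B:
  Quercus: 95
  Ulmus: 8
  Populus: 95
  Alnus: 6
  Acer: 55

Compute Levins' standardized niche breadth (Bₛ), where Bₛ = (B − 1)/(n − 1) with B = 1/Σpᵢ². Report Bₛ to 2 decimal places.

0.54

Proportions for Species B (n=259): 95/259=0.3668, 8/259=0.0309, 95/259=0.3668, 6/259=0.0232, 55/259=0.2124
Σpᵢ² = 0.3668² + 0.0309² + 0.3668² + 0.0232² + 0.2124² = 0.134542 + 0.000955 + 0.134542 + 0.000538 + 0.045114 = 0.315691
B = 1 / 0.315691 = 3.1677
Bₛ = (B − 1)/(n − 1) = (3.1677 − 1)/(5 − 1) = 2.1677/4 = 0.5419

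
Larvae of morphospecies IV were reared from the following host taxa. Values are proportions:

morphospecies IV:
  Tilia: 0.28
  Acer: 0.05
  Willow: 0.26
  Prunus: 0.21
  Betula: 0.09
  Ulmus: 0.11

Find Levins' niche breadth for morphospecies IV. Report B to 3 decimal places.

Σpᵢ² = 0.28² + 0.05² + 0.26² + 0.21² + 0.09² + 0.11² = 0.0784 + 0.0025 + 0.0676 + 0.0441 + 0.0081 + 0.0121 = 0.2128
B = 1 / 0.2128 = 4.69925

4.699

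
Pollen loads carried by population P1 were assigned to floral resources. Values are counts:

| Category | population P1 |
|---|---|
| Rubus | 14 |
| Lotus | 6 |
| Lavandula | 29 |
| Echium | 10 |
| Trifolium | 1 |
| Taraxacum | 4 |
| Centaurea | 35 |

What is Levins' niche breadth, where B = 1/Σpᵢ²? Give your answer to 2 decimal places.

Proportions for population P1 (n=99): 14/99=0.1414, 6/99=0.0606, 29/99=0.2929, 10/99=0.1010, 1/99=0.0101, 4/99=0.0404, 35/99=0.3535
Σpᵢ² = 0.1414² + 0.0606² + 0.2929² + 0.1010² + 0.0101² + 0.0404² + 0.3535² = 0.019994 + 0.003672 + 0.085790 + 0.010201 + 0.000102 + 0.001632 + 0.124962 = 0.246353
B = 1 / 0.246353 = 4.0592

4.06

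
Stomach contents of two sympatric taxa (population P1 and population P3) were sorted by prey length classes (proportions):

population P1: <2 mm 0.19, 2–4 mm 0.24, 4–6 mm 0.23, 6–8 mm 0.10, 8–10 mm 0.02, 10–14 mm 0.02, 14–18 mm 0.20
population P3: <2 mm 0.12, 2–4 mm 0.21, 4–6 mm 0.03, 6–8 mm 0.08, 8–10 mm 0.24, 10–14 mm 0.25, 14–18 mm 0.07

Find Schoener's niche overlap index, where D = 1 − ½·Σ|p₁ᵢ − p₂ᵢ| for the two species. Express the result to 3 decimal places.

Σ|p₁ᵢ − p₂ᵢ| = 0.07 + 0.03 + 0.20 + 0.02 + 0.22 + 0.23 + 0.13 = 0.90
D = 1 − ½ × 0.90 = 1 − 0.450 = 0.55000

0.550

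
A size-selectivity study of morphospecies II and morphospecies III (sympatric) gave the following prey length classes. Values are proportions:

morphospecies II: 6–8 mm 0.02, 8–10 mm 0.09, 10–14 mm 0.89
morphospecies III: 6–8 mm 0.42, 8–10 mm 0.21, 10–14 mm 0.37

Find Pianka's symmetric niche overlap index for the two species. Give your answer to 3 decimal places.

0.667

Σ p₁ᵢp₂ᵢ = 0.0084 + 0.0189 + 0.3293 = 0.3566
Σp_1ᵢ² = 0.02² + 0.09² + 0.89² = 0.0004 + 0.0081 + 0.7921 = 0.8006
Σp_2ᵢ² = 0.42² + 0.21² + 0.37² = 0.1764 + 0.0441 + 0.1369 = 0.3574
O = 0.3566 / √(0.8006 × 0.3574) = 0.3566 / 0.534915 = 0.66665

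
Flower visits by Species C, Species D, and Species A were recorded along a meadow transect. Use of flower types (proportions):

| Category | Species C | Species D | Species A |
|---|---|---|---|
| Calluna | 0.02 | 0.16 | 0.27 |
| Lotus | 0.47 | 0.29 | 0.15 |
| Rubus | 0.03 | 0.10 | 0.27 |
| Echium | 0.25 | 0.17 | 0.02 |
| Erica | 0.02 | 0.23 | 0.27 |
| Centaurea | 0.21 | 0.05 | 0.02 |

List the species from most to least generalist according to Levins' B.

Species D > Species A > Species C

Σp_Cᵢ² = 0.02² + 0.47² + 0.03² + 0.25² + 0.02² + 0.21² = 0.0004 + 0.2209 + 0.0009 + 0.0625 + 0.0004 + 0.0441 = 0.3292
B_C = 1 / 0.3292 = 3.0377
Σp_Dᵢ² = 0.16² + 0.29² + 0.10² + 0.17² + 0.23² + 0.05² = 0.0256 + 0.0841 + 0.0100 + 0.0289 + 0.0529 + 0.0025 = 0.2040
B_D = 1 / 0.2040 = 4.9020
Σp_Aᵢ² = 0.27² + 0.15² + 0.27² + 0.02² + 0.27² + 0.02² = 0.0729 + 0.0225 + 0.0729 + 0.0004 + 0.0729 + 0.0004 = 0.2420
B_A = 1 / 0.2420 = 4.1322
Ranking by B (broadest → narrowest): Species D (4.90) > Species A (4.13) > Species C (3.04)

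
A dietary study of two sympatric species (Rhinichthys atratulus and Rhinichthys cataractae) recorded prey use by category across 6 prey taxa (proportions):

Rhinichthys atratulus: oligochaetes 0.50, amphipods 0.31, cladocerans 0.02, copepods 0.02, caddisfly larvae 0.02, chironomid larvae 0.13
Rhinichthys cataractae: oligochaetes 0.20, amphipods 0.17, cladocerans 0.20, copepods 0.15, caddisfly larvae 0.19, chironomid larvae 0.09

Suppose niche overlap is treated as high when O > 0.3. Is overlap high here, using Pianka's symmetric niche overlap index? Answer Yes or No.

Yes

Σ p₁ᵢp₂ᵢ = 0.1000 + 0.0527 + 0.0040 + 0.0030 + 0.0038 + 0.0117 = 0.1752
Σp_1ᵢ² = 0.50² + 0.31² + 0.02² + 0.02² + 0.02² + 0.13² = 0.2500 + 0.0961 + 0.0004 + 0.0004 + 0.0004 + 0.0169 = 0.3642
Σp_2ᵢ² = 0.20² + 0.17² + 0.20² + 0.15² + 0.19² + 0.09² = 0.0400 + 0.0289 + 0.0400 + 0.0225 + 0.0361 + 0.0081 = 0.1756
O = 0.1752 / √(0.3642 × 0.1756) = 0.1752 / 0.25289 = 0.6928
O = 0.6928 > 0.3 → Yes.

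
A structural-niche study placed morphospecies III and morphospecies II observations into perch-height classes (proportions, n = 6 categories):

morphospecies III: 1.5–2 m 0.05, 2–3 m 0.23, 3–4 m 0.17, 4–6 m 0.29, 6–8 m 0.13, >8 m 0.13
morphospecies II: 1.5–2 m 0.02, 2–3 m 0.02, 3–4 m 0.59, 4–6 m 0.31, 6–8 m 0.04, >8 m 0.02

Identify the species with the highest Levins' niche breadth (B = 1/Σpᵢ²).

Σp_IIIᵢ² = 0.05² + 0.23² + 0.17² + 0.29² + 0.13² + 0.13² = 0.0025 + 0.0529 + 0.0289 + 0.0841 + 0.0169 + 0.0169 = 0.2022
B_III = 1 / 0.2022 = 4.9456
Σp_IIᵢ² = 0.02² + 0.02² + 0.59² + 0.31² + 0.04² + 0.02² = 0.0004 + 0.0004 + 0.3481 + 0.0961 + 0.0016 + 0.0004 = 0.4470
B_II = 1 / 0.4470 = 2.2371
Highest B → broadest niche (most generalist): morphospecies III (B = 4.95).

morphospecies III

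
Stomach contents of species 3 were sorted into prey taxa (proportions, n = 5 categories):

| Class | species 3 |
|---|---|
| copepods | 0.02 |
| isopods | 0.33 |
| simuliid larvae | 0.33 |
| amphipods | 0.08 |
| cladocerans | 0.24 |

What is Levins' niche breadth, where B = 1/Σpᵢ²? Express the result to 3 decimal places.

3.544

Σpᵢ² = 0.02² + 0.33² + 0.33² + 0.08² + 0.24² = 0.0004 + 0.1089 + 0.1089 + 0.0064 + 0.0576 = 0.2822
B = 1 / 0.2822 = 3.54359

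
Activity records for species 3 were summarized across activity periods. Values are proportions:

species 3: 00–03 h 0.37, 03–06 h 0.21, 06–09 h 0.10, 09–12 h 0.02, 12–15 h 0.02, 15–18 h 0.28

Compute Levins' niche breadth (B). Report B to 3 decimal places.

3.701

Σpᵢ² = 0.37² + 0.21² + 0.10² + 0.02² + 0.02² + 0.28² = 0.1369 + 0.0441 + 0.0100 + 0.0004 + 0.0004 + 0.0784 = 0.2702
B = 1 / 0.2702 = 3.70096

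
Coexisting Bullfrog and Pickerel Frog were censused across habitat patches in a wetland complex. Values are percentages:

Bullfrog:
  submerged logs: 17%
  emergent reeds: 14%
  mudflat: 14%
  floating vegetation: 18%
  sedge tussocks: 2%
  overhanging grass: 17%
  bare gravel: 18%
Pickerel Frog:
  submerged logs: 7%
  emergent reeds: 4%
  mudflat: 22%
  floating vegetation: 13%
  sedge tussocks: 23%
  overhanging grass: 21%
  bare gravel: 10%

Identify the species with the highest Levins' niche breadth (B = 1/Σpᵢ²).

Bullfrog

Convert percentages to proportions (divide by 100).
Σp_Bullᵢ² = 0.17² + 0.14² + 0.14² + 0.18² + 0.02² + 0.17² + 0.18² = 0.0289 + 0.0196 + 0.0196 + 0.0324 + 0.0004 + 0.0289 + 0.0324 = 0.1622
B_Bull = 1 / 0.1622 = 6.1652
Σp_Frogᵢ² = 0.07² + 0.04² + 0.22² + 0.13² + 0.23² + 0.21² + 0.10² = 0.0049 + 0.0016 + 0.0484 + 0.0169 + 0.0529 + 0.0441 + 0.0100 = 0.1788
B_Frog = 1 / 0.1788 = 5.5928
Highest B → broadest niche (most generalist): Bullfrog (B = 6.17).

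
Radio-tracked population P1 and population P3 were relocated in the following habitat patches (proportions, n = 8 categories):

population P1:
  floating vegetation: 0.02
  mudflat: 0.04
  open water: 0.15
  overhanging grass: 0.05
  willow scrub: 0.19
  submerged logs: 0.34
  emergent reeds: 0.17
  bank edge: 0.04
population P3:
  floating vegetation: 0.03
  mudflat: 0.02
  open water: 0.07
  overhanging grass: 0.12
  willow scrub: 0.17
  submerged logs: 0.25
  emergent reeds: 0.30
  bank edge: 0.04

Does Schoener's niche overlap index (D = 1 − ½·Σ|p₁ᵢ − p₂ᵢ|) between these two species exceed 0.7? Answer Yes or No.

Σ|p₁ᵢ − p₂ᵢ| = 0.01 + 0.02 + 0.08 + 0.07 + 0.02 + 0.09 + 0.13 + 0.00 = 0.42
D = 1 − ½ × 0.42 = 1 − 0.210 = 0.7900
D = 0.7900 > 0.7 → Yes.

Yes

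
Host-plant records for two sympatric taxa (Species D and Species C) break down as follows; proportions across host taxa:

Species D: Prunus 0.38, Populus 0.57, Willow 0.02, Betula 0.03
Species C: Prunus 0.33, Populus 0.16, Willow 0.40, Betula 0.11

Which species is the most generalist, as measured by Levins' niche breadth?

Species C

Σp_Dᵢ² = 0.38² + 0.57² + 0.02² + 0.03² = 0.1444 + 0.3249 + 0.0004 + 0.0009 = 0.4706
B_D = 1 / 0.4706 = 2.1249
Σp_Cᵢ² = 0.33² + 0.16² + 0.40² + 0.11² = 0.1089 + 0.0256 + 0.1600 + 0.0121 = 0.3066
B_C = 1 / 0.3066 = 3.2616
Highest B → broadest niche (most generalist): Species C (B = 3.26).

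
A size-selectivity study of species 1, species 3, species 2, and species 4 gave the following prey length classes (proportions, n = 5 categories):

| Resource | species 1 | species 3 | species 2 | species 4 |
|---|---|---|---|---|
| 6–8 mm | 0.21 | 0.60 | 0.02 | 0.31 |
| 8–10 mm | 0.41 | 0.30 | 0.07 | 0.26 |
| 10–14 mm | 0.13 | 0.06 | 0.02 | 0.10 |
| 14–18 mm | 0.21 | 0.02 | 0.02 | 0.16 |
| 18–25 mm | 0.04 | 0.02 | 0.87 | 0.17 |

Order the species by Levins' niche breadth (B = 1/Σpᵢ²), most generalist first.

species 4 > species 1 > species 3 > species 2

Σp_1ᵢ² = 0.21² + 0.41² + 0.13² + 0.21² + 0.04² = 0.0441 + 0.1681 + 0.0169 + 0.0441 + 0.0016 = 0.2748
B_1 = 1 / 0.2748 = 3.6390
Σp_3ᵢ² = 0.60² + 0.30² + 0.06² + 0.02² + 0.02² = 0.3600 + 0.0900 + 0.0036 + 0.0004 + 0.0004 = 0.4544
B_3 = 1 / 0.4544 = 2.2007
Σp_2ᵢ² = 0.02² + 0.07² + 0.02² + 0.02² + 0.87² = 0.0004 + 0.0049 + 0.0004 + 0.0004 + 0.7569 = 0.7630
B_2 = 1 / 0.7630 = 1.3106
Σp_4ᵢ² = 0.31² + 0.26² + 0.10² + 0.16² + 0.17² = 0.0961 + 0.0676 + 0.0100 + 0.0256 + 0.0289 = 0.2282
B_4 = 1 / 0.2282 = 4.3821
Ranking by B (broadest → narrowest): species 4 (4.38) > species 1 (3.64) > species 3 (2.20) > species 2 (1.31)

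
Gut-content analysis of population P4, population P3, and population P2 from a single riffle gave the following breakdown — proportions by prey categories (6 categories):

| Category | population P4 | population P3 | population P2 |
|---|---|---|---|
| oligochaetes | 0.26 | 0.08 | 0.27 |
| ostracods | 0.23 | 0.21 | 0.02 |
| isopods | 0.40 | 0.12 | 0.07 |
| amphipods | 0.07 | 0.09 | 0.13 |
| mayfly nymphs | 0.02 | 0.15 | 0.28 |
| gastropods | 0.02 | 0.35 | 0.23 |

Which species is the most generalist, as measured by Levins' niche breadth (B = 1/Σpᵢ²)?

Σp_P4ᵢ² = 0.26² + 0.23² + 0.40² + 0.07² + 0.02² + 0.02² = 0.0676 + 0.0529 + 0.1600 + 0.0049 + 0.0004 + 0.0004 = 0.2862
B_P4 = 1 / 0.2862 = 3.4941
Σp_P3ᵢ² = 0.08² + 0.21² + 0.12² + 0.09² + 0.15² + 0.35² = 0.0064 + 0.0441 + 0.0144 + 0.0081 + 0.0225 + 0.1225 = 0.2180
B_P3 = 1 / 0.2180 = 4.5872
Σp_P2ᵢ² = 0.27² + 0.02² + 0.07² + 0.13² + 0.28² + 0.23² = 0.0729 + 0.0004 + 0.0049 + 0.0169 + 0.0784 + 0.0529 = 0.2264
B_P2 = 1 / 0.2264 = 4.4170
Highest B → broadest niche (most generalist): population P3 (B = 4.59).

population P3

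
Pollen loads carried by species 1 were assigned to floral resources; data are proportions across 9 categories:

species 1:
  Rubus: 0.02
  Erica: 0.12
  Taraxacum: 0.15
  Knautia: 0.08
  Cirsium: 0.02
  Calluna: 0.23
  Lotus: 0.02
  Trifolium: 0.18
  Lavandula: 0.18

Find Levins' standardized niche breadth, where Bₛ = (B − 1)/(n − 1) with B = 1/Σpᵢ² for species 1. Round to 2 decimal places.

0.65

Σpᵢ² = 0.02² + 0.12² + 0.15² + 0.08² + 0.02² + 0.23² + 0.02² + 0.18² + 0.18² = 0.0004 + 0.0144 + 0.0225 + 0.0064 + 0.0004 + 0.0529 + 0.0004 + 0.0324 + 0.0324 = 0.1622
B = 1 / 0.1622 = 6.1652
Bₛ = (B − 1)/(n − 1) = (6.1652 − 1)/(9 − 1) = 5.1652/8 = 0.6457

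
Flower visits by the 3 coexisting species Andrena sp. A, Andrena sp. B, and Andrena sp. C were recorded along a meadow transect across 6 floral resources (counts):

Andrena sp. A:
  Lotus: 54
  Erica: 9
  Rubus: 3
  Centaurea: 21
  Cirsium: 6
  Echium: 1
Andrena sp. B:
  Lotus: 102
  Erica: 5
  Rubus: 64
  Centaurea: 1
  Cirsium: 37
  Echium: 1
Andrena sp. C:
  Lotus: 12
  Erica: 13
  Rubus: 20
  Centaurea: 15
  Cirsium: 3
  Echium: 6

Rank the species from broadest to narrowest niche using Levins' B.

Andrena sp. C > Andrena sp. B > Andrena sp. A

Proportions for Andrena sp. A (n=94): 54/94=0.5745, 9/94=0.0957, 3/94=0.0319, 21/94=0.2234, 6/94=0.0638, 1/94=0.0106
Proportions for Andrena sp. B (n=210): 102/210=0.4857, 5/210=0.0238, 64/210=0.3048, 1/210=0.0048, 37/210=0.1762, 1/210=0.0048
Proportions for Andrena sp. C (n=69): 12/69=0.1739, 13/69=0.1884, 20/69=0.2899, 15/69=0.2174, 3/69=0.0435, 6/69=0.0870
Σp_Aᵢ² = 0.5745² + 0.0957² + 0.0319² + 0.2234² + 0.0638² + 0.0106² = 0.330050 + 0.009158 + 0.001018 + 0.049908 + 0.004070 + 0.000112 = 0.394316
B_A = 1 / 0.394316 = 2.5360
Σp_Bᵢ² = 0.4857² + 0.0238² + 0.3048² + 0.0048² + 0.1762² + 0.0048² = 0.235904 + 0.000566 + 0.092903 + 0.000023 + 0.031046 + 0.000023 = 0.360465
B_B = 1 / 0.360465 = 2.7742
Σp_Cᵢ² = 0.1739² + 0.1884² + 0.2899² + 0.2174² + 0.0435² + 0.0870² = 0.030241 + 0.035495 + 0.084042 + 0.047263 + 0.001892 + 0.007569 = 0.206502
B_C = 1 / 0.206502 = 4.8426
Ranking by B (broadest → narrowest): Andrena sp. C (4.84) > Andrena sp. B (2.77) > Andrena sp. A (2.54)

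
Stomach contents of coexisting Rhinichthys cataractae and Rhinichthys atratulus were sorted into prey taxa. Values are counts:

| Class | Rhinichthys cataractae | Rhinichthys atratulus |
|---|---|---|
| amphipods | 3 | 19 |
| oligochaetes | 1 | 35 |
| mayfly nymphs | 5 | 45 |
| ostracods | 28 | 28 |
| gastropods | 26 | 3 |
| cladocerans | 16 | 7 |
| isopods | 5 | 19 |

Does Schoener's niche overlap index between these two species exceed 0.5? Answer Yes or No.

No

Proportions for Rhinichthys cataractae (n=84): 3/84=0.0357, 1/84=0.0119, 5/84=0.0595, 28/84=0.3333, 26/84=0.3095, 16/84=0.1905, 5/84=0.0595
Proportions for Rhinichthys atratulus (n=156): 19/156=0.1218, 35/156=0.2244, 45/156=0.2885, 28/156=0.1795, 3/156=0.0192, 7/156=0.0449, 19/156=0.1218
Σ|p₁ᵢ − p₂ᵢ| = 0.0861 + 0.2125 + 0.2290 + 0.1538 + 0.2903 + 0.1456 + 0.0623 = 1.1796
D = 1 − ½ × 1.1796 = 1 − 0.58980 = 0.41020
D = 0.41020 < 0.5 → No.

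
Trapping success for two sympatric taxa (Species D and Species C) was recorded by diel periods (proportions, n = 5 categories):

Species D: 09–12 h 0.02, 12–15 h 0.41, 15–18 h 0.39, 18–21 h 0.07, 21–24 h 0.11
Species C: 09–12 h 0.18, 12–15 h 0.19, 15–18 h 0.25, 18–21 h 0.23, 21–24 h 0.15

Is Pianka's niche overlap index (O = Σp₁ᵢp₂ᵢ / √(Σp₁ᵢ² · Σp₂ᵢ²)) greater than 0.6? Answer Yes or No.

Σ p₁ᵢp₂ᵢ = 0.0036 + 0.0779 + 0.0975 + 0.0161 + 0.0165 = 0.2116
Σp_1ᵢ² = 0.02² + 0.41² + 0.39² + 0.07² + 0.11² = 0.0004 + 0.1681 + 0.1521 + 0.0049 + 0.0121 = 0.3376
Σp_2ᵢ² = 0.18² + 0.19² + 0.25² + 0.23² + 0.15² = 0.0324 + 0.0361 + 0.0625 + 0.0529 + 0.0225 = 0.2064
O = 0.2116 / √(0.3376 × 0.2064) = 0.2116 / 0.26397 = 0.8016
O = 0.8016 > 0.6 → Yes.

Yes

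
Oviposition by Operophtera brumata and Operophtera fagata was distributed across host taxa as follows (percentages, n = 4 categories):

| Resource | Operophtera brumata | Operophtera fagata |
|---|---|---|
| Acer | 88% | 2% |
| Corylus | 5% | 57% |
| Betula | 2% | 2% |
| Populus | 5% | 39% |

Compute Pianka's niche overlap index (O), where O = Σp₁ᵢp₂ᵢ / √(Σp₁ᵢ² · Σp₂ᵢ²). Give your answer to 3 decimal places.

0.108

Convert percentages to proportions (divide by 100).
Σ p₁ᵢp₂ᵢ = 0.0176 + 0.0285 + 0.0004 + 0.0195 = 0.0660
Σp_1ᵢ² = 0.88² + 0.05² + 0.02² + 0.05² = 0.7744 + 0.0025 + 0.0004 + 0.0025 = 0.7798
Σp_2ᵢ² = 0.02² + 0.57² + 0.02² + 0.39² = 0.0004 + 0.3249 + 0.0004 + 0.1521 = 0.4778
O = 0.0660 / √(0.7798 × 0.4778) = 0.0660 / 0.610400 = 0.10813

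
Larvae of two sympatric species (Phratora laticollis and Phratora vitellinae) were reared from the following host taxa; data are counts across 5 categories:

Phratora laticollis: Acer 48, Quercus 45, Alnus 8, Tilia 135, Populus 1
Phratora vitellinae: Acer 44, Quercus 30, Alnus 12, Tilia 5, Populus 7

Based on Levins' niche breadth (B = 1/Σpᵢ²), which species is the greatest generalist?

Phratora vitellinae

Proportions for Phratora laticollis (n=237): 48/237=0.2025, 45/237=0.1899, 8/237=0.0338, 135/237=0.5696, 1/237=0.0042
Proportions for Phratora vitellinae (n=98): 44/98=0.4490, 30/98=0.3061, 12/98=0.1224, 5/98=0.0510, 7/98=0.0714
Σp_latiᵢ² = 0.2025² + 0.1899² + 0.0338² + 0.5696² + 0.0042² = 0.041006 + 0.036062 + 0.001142 + 0.324444 + 0.000018 = 0.402672
B_lati = 1 / 0.402672 = 2.4834
Σp_viteᵢ² = 0.4490² + 0.3061² + 0.1224² + 0.0510² + 0.0714² = 0.201601 + 0.093697 + 0.014982 + 0.002601 + 0.005098 = 0.317979
B_vite = 1 / 0.317979 = 3.1449
Highest B → broadest niche (most generalist): Phratora vitellinae (B = 3.14).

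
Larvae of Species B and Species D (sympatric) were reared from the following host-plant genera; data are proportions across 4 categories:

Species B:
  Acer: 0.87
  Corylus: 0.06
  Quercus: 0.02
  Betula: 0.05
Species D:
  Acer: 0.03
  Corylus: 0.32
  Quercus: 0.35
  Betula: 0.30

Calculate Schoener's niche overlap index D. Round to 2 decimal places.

Σ|p₁ᵢ − p₂ᵢ| = 0.84 + 0.26 + 0.33 + 0.25 = 1.68
D = 1 − ½ × 1.68 = 1 − 0.840 = 0.1600

0.16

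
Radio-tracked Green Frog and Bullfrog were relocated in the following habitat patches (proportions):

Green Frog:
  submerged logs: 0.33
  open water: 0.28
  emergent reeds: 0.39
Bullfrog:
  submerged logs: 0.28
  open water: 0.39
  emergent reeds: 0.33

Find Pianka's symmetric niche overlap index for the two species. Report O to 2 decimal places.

Σ p₁ᵢp₂ᵢ = 0.0924 + 0.1092 + 0.1287 = 0.3303
Σp_1ᵢ² = 0.33² + 0.28² + 0.39² = 0.1089 + 0.0784 + 0.1521 = 0.3394
Σp_2ᵢ² = 0.28² + 0.39² + 0.33² = 0.0784 + 0.1521 + 0.1089 = 0.3394
O = 0.3303 / √(0.3394 × 0.3394) = 0.3303 / 0.33940 = 0.9732

0.97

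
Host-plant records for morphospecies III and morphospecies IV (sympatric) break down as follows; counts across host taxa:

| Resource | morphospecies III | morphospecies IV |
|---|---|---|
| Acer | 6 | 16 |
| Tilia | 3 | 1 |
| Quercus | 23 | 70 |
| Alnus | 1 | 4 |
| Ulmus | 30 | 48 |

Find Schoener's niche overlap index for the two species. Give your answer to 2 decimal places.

0.83

Proportions for morphospecies III (n=63): 6/63=0.0952, 3/63=0.0476, 23/63=0.3651, 1/63=0.0159, 30/63=0.4762
Proportions for morphospecies IV (n=139): 16/139=0.1151, 1/139=0.0072, 70/139=0.5036, 4/139=0.0288, 48/139=0.3453
Σ|p₁ᵢ − p₂ᵢ| = 0.0199 + 0.0404 + 0.1385 + 0.0129 + 0.1309 = 0.3426
D = 1 − ½ × 0.3426 = 1 − 0.17130 = 0.82870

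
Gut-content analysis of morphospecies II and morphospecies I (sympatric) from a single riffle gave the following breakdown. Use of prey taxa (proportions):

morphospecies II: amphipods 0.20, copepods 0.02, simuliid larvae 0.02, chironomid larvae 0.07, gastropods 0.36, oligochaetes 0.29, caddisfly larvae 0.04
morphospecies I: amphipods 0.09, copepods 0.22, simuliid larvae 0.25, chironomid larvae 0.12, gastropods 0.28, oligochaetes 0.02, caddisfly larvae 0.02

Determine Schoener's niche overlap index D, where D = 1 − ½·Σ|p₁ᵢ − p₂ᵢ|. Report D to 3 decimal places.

Σ|p₁ᵢ − p₂ᵢ| = 0.11 + 0.20 + 0.23 + 0.05 + 0.08 + 0.27 + 0.02 = 0.96
D = 1 − ½ × 0.96 = 1 − 0.480 = 0.52000

0.520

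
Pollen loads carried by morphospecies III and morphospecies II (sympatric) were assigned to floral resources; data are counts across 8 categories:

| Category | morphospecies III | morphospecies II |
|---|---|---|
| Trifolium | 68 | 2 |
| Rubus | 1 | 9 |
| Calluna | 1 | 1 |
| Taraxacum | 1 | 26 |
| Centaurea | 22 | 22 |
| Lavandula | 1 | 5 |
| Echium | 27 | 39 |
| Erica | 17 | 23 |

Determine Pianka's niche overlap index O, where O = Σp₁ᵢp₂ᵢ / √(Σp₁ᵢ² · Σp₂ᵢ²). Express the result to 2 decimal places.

0.47

Proportions for morphospecies III (n=138): 68/138=0.4928, 1/138=0.0072, 1/138=0.0072, 1/138=0.0072, 22/138=0.1594, 1/138=0.0072, 27/138=0.1957, 17/138=0.1232
Proportions for morphospecies II (n=127): 2/127=0.0157, 9/127=0.0709, 1/127=0.0079, 26/127=0.2047, 22/127=0.1732, 5/127=0.0394, 39/127=0.3071, 23/127=0.1811
Σ p₁ᵢp₂ᵢ = 0.007737 + 0.000510 + 0.000057 + 0.001474 + 0.027608 + 0.000284 + 0.060099 + 0.022312 = 0.120081
Σp_1ᵢ² = 0.4928² + 0.0072² + 0.0072² + 0.0072² + 0.1594² + 0.0072² + 0.1957² + 0.1232² = 0.242852 + 0.000052 + 0.000052 + 0.000052 + 0.025408 + 0.000052 + 0.038298 + 0.015178 = 0.321944
Σp_2ᵢ² = 0.0157² + 0.0709² + 0.0079² + 0.2047² + 0.1732² + 0.0394² + 0.3071² + 0.1811² = 0.000246 + 0.005027 + 0.000062 + 0.041902 + 0.029998 + 0.001552 + 0.094310 + 0.032797 = 0.205894
O = 0.120081 / √(0.321944 × 0.205894) = 0.120081 / 0.2574613 = 0.4664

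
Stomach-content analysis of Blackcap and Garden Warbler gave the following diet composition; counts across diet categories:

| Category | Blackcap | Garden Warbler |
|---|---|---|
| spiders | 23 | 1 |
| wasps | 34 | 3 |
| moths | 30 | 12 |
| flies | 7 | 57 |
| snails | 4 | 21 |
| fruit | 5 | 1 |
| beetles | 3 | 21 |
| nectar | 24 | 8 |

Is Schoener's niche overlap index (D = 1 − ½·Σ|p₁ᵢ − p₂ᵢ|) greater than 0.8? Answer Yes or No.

Proportions for Blackcap (n=130): 23/130=0.1769, 34/130=0.2615, 30/130=0.2308, 7/130=0.0538, 4/130=0.0308, 5/130=0.0385, 3/130=0.0231, 24/130=0.1846
Proportions for Garden Warbler (n=124): 1/124=0.0081, 3/124=0.0242, 12/124=0.0968, 57/124=0.4597, 21/124=0.1694, 1/124=0.0081, 21/124=0.1694, 8/124=0.0645
Σ|p₁ᵢ − p₂ᵢ| = 0.1688 + 0.2373 + 0.1340 + 0.4059 + 0.1386 + 0.0304 + 0.1463 + 0.1201 = 1.3814
D = 1 − ½ × 1.3814 = 1 − 0.69070 = 0.30930
D = 0.30930 < 0.8 → No.

No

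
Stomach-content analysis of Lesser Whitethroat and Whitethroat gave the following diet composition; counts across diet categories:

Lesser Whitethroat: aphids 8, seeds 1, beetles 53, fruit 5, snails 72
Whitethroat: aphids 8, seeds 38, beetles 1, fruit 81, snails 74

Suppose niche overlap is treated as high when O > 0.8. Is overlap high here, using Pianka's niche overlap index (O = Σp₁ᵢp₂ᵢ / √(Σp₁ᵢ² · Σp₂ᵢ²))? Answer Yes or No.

No

Proportions for Lesser Whitethroat (n=139): 8/139=0.0576, 1/139=0.0072, 53/139=0.3813, 5/139=0.0360, 72/139=0.5180
Proportions for Whitethroat (n=202): 8/202=0.0396, 38/202=0.1881, 1/202=0.0050, 81/202=0.4010, 74/202=0.3663
Σ p₁ᵢp₂ᵢ = 0.002281 + 0.001354 + 0.001907 + 0.014436 + 0.189743 = 0.209721
Σp_1ᵢ² = 0.0576² + 0.0072² + 0.3813² + 0.0360² + 0.5180² = 0.003318 + 0.000052 + 0.145390 + 0.001296 + 0.268324 = 0.418380
Σp_2ᵢ² = 0.0396² + 0.1881² + 0.0050² + 0.4010² + 0.3663² = 0.001568 + 0.035382 + 0.000025 + 0.160801 + 0.134176 = 0.331952
O = 0.209721 / √(0.418380 × 0.331952) = 0.209721 / 0.3726689 = 0.5628
O = 0.5628 < 0.8 → No.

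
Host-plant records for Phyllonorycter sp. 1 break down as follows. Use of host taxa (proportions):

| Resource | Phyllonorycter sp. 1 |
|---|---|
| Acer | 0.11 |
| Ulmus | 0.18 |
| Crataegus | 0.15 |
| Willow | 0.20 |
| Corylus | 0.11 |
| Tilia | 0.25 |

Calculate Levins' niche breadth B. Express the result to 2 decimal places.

5.51

Σpᵢ² = 0.11² + 0.18² + 0.15² + 0.20² + 0.11² + 0.25² = 0.0121 + 0.0324 + 0.0225 + 0.0400 + 0.0121 + 0.0625 = 0.1816
B = 1 / 0.1816 = 5.5066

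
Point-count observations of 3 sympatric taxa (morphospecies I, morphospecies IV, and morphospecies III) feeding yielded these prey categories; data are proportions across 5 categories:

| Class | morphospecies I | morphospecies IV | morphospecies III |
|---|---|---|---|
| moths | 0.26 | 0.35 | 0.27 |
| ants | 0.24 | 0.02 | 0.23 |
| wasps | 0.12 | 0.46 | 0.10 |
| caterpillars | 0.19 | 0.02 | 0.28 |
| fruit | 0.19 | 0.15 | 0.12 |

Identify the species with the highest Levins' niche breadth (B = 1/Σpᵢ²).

morphospecies I

Σp_Iᵢ² = 0.26² + 0.24² + 0.12² + 0.19² + 0.19² = 0.0676 + 0.0576 + 0.0144 + 0.0361 + 0.0361 = 0.2118
B_I = 1 / 0.2118 = 4.7214
Σp_IVᵢ² = 0.35² + 0.02² + 0.46² + 0.02² + 0.15² = 0.1225 + 0.0004 + 0.2116 + 0.0004 + 0.0225 = 0.3574
B_IV = 1 / 0.3574 = 2.7980
Σp_IIIᵢ² = 0.27² + 0.23² + 0.10² + 0.28² + 0.12² = 0.0729 + 0.0529 + 0.0100 + 0.0784 + 0.0144 = 0.2286
B_III = 1 / 0.2286 = 4.3745
Highest B → broadest niche (most generalist): morphospecies I (B = 4.72).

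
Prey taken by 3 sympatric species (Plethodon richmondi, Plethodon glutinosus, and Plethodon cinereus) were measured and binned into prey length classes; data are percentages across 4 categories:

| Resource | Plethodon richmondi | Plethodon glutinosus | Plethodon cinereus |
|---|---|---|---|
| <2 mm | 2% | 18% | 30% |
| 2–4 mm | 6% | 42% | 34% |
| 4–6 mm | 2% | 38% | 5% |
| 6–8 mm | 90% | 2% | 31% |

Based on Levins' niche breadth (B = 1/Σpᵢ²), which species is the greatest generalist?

Plethodon cinereus

Convert percentages to proportions (divide by 100).
Σp_richᵢ² = 0.02² + 0.06² + 0.02² + 0.90² = 0.0004 + 0.0036 + 0.0004 + 0.8100 = 0.8144
B_rich = 1 / 0.8144 = 1.2279
Σp_glutᵢ² = 0.18² + 0.42² + 0.38² + 0.02² = 0.0324 + 0.1764 + 0.1444 + 0.0004 = 0.3536
B_glut = 1 / 0.3536 = 2.8281
Σp_cineᵢ² = 0.30² + 0.34² + 0.05² + 0.31² = 0.0900 + 0.1156 + 0.0025 + 0.0961 = 0.3042
B_cine = 1 / 0.3042 = 3.2873
Highest B → broadest niche (most generalist): Plethodon cinereus (B = 3.29).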